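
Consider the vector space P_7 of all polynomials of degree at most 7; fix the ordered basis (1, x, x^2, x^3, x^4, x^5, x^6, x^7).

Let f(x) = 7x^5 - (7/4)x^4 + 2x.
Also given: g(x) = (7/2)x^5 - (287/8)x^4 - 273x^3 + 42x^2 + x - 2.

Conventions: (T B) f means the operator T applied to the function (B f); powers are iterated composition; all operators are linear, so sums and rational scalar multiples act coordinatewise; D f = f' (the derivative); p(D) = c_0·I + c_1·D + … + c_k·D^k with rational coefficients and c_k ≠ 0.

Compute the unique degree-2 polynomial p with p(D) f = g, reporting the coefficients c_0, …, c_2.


c_0 = 1/2, c_1 = -1, c_2 = -2

D^0 f = 7x^5 - (7/4)x^4 + 2x
D^1 f = 35x^4 - 7x^3 + 2
D^2 f = 140x^3 - 21x^2
matching coefficients of g against c_0 f + c_1 Df + … from the top degree down determines the c_i
solution: c_0 = 1/2, c_1 = -1, c_2 = -2


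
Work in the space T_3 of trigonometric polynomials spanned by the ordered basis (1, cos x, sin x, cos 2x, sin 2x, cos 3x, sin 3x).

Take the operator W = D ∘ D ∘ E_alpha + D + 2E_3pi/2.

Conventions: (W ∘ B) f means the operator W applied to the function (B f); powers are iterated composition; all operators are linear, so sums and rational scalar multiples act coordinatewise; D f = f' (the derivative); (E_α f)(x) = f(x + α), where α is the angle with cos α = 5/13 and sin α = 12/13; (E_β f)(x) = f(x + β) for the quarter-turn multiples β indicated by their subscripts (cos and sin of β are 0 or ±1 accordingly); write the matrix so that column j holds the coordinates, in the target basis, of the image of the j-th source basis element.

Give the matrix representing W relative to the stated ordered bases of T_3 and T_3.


image of 1: 2
image of cos x: -(5/13)cos x + (25/13)sin x
image of sin x: -(25/13)cos x - (5/13)sin x
image of cos 2x: (138/169)cos 2x + (142/169)sin 2x
image of sin 2x: -(142/169)cos 2x + (138/169)sin 2x
image of cos 3x: (18315/2197)cos 3x - (18437/2197)sin 3x
image of sin 3x: (18437/2197)cos 3x + (18315/2197)sin 3x
each image's coordinates form column j of the matrix

the matrix is [[2, 0, 0, 0, 0, 0, 0]; [0, -5/13, -25/13, 0, 0, 0, 0]; [0, 25/13, -5/13, 0, 0, 0, 0]; [0, 0, 0, 138/169, -142/169, 0, 0]; [0, 0, 0, 142/169, 138/169, 0, 0]; [0, 0, 0, 0, 0, 18315/2197, 18437/2197]; [0, 0, 0, 0, 0, -18437/2197, 18315/2197]] (rows listed top to bottom)


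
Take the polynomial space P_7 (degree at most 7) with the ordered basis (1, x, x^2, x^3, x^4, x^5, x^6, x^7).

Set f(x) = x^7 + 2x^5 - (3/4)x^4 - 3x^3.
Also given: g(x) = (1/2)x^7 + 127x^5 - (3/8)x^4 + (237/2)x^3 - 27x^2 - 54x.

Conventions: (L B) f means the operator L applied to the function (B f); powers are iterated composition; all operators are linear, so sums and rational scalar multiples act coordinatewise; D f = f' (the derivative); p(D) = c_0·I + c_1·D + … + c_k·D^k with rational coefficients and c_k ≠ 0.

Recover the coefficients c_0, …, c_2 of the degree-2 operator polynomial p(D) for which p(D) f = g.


D^0 f = x^7 + 2x^5 - (3/4)x^4 - 3x^3
D^1 f = 7x^6 + 10x^4 - 3x^3 - 9x^2
D^2 f = 42x^5 + 40x^3 - 9x^2 - 18x
matching coefficients of g against c_0 f + c_1 Df + … from the top degree down determines the c_i
solution: c_0 = 1/2, c_1 = 0, c_2 = 3

c_0 = 1/2, c_1 = 0, c_2 = 3


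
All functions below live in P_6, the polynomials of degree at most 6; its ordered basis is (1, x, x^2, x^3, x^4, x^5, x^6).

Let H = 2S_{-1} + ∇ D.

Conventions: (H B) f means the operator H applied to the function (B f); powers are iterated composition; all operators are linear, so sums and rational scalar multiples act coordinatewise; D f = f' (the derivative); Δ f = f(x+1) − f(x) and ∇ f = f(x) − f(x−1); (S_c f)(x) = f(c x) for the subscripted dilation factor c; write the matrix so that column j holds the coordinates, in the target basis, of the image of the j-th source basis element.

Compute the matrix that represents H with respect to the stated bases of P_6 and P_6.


the matrix is [[2, 0, 2, -3, 4, -5, 6]; [0, -2, 0, 6, -12, 20, -30]; [0, 0, 2, 0, 12, -30, 60]; [0, 0, 0, -2, 0, 20, -60]; [0, 0, 0, 0, 2, 0, 30]; [0, 0, 0, 0, 0, -2, 0]; [0, 0, 0, 0, 0, 0, 2]] (rows listed top to bottom)

image of 1: 2
image of x: -2x
image of x^2: 2x^2 + 2
image of x^3: -2x^3 + 6x - 3
image of x^4: 2x^4 + 12x^2 - 12x + 4
image of x^5: -2x^5 + 20x^3 - 30x^2 + 20x - 5
image of x^6: 2x^6 + 30x^4 - 60x^3 + 60x^2 - 30x + 6
each image's coordinates form column j of the matrix


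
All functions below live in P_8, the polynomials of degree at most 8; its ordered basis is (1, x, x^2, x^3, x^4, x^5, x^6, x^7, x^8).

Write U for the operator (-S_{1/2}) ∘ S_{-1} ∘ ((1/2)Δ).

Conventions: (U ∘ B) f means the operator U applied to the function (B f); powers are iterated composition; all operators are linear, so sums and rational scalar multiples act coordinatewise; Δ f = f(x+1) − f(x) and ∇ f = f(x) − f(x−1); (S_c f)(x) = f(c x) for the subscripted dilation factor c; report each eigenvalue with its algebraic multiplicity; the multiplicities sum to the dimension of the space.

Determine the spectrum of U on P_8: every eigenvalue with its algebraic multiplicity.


image of 1: 0
image of x: -1/2
image of x^2: (1/2)x - 1/2
image of x^3: -(3/8)x^2 + (3/4)x - 1/2
image of x^4: (1/4)x^3 - (3/4)x^2 + x - 1/2
image of x^5: -(5/32)x^4 + (5/8)x^3 - (5/4)x^2 + (5/4)x - 1/2
image of x^6: (3/32)x^5 - (15/32)x^4 + (5/4)x^3 - (15/8)x^2 + (3/2)x - 1/2
image of x^7: -(7/128)x^6 + (21/64)x^5 - (35/32)x^4 + (35/16)x^3 - (21/8)x^2 + (7/4)x - 1/2
image of x^8: (1/32)x^7 - (7/32)x^6 + (7/8)x^5 - (35/16)x^4 + (7/2)x^3 - (7/2)x^2 + 2x - 1/2
the matrix is upper triangular; its diagonal is (0, 0, 0, 0, 0, 0, 0, 0, 0)
for a triangular matrix the eigenvalues are the diagonal entries, with algebraic multiplicity their repetition count

λ = 0 (multiplicity 9)


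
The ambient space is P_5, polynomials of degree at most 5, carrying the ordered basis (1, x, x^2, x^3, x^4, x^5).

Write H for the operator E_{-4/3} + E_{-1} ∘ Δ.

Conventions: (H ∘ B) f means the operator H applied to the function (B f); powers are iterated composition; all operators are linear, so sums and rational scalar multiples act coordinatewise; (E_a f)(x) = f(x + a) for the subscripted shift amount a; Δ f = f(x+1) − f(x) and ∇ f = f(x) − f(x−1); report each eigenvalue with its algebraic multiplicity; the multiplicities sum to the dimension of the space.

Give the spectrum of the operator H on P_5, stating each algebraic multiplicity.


image of 1: 1
image of x: x - 1/3
image of x^2: x^2 - (2/3)x + 7/9
image of x^3: x^3 - x^2 + (7/3)x - 37/27
image of x^4: x^4 - (4/3)x^3 + (14/3)x^2 - (148/27)x + 175/81
image of x^5: x^5 - (5/3)x^4 + (70/9)x^3 - (370/27)x^2 + (875/81)x - 781/243
the matrix is upper triangular; its diagonal is (1, 1, 1, 1, 1, 1)
for a triangular matrix the eigenvalues are the diagonal entries, with algebraic multiplicity their repetition count

λ = 1 (multiplicity 6)


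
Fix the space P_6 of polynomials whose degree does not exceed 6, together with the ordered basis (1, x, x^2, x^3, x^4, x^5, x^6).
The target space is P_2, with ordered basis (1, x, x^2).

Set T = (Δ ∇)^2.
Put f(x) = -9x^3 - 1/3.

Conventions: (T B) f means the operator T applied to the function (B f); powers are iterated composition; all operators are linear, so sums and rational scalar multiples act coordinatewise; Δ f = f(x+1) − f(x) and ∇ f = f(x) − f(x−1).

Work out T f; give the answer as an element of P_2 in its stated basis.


g(x) = 0

∇ f = -27x^2 + 27x - 9
Δ ∇ f = -54x
∇ (Δ ∇) f = -54
Δ ∇ (Δ ∇) f = 0


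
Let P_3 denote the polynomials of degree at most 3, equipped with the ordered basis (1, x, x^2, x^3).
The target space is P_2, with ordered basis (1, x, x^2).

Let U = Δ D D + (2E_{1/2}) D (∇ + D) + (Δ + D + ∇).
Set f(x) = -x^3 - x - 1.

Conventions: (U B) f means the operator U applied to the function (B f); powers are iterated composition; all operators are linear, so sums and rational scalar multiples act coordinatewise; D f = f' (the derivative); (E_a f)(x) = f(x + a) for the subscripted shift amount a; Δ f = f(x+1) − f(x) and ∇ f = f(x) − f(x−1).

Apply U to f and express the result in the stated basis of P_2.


g(x) = -9x^2 - 24x - 17

D f = -3x^2 - 1
D D f = -6x
Δ D D f = -6
∇ f = -3x^2 + 3x - 2
D f = -3x^2 - 1
(∇ + D) f = -6x^2 + 3x - 3
D (∇ + D) f = -12x + 3
E_{1/2} D (∇ + D) f = -12x - 3
(2E_{1/2}) D (∇ + D) f = -24x - 6
Δ f = -3x^2 - 3x - 2
D f = -3x^2 - 1
∇ f = -3x^2 + 3x - 2
(Δ + D + ∇) f = -9x^2 - 5
(Δ D D + (2E_{1/2}) D (∇ + D) + (Δ + D + ∇)) f = -9x^2 - 24x - 17


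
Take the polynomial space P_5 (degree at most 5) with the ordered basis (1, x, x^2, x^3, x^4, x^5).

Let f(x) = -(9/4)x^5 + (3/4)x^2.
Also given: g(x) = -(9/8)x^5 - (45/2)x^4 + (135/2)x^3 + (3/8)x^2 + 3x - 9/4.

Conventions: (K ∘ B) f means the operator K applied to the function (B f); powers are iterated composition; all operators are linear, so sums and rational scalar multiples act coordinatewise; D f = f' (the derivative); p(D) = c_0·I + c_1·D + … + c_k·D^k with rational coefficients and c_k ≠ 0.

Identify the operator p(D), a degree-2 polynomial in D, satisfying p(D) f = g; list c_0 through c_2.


p(D) = (1/2)·I + 2·D − (3/2)·D^2, i.e. c_0 = 1/2, c_1 = 2, c_2 = -3/2

D^0 f = -(9/4)x^5 + (3/4)x^2
D^1 f = -(45/4)x^4 + (3/2)x
D^2 f = -45x^3 + 3/2
matching coefficients of g against c_0 f + c_1 Df + … from the top degree down determines the c_i
solution: c_0 = 1/2, c_1 = 2, c_2 = -3/2


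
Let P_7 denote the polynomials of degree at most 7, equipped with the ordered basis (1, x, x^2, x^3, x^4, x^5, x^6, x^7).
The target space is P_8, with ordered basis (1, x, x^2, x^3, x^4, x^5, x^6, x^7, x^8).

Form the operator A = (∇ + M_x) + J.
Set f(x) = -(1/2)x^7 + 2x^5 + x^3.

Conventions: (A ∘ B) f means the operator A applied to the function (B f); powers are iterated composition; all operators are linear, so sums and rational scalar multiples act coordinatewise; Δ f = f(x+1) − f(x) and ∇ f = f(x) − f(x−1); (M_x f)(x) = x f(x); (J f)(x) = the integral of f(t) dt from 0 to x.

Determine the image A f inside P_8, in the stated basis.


the image equals g(x) = -(9/16)x^8 - (7/6)x^6 + (21/2)x^5 - (25/4)x^4 - (5/2)x^3 + (25/2)x^2 - (19/2)x + 5/2

∇ f = -(7/2)x^6 + (21/2)x^5 - (15/2)x^4 - (5/2)x^3 + (25/2)x^2 - (19/2)x + 5/2
M_x f = -(1/2)x^8 + 2x^6 + x^4
(∇ + M_x) f = -(1/2)x^8 - (3/2)x^6 + (21/2)x^5 - (13/2)x^4 - (5/2)x^3 + (25/2)x^2 - (19/2)x + 5/2
J f = -(1/16)x^8 + (1/3)x^6 + (1/4)x^4
((∇ + M_x) + J) f = -(9/16)x^8 - (7/6)x^6 + (21/2)x^5 - (25/4)x^4 - (5/2)x^3 + (25/2)x^2 - (19/2)x + 5/2


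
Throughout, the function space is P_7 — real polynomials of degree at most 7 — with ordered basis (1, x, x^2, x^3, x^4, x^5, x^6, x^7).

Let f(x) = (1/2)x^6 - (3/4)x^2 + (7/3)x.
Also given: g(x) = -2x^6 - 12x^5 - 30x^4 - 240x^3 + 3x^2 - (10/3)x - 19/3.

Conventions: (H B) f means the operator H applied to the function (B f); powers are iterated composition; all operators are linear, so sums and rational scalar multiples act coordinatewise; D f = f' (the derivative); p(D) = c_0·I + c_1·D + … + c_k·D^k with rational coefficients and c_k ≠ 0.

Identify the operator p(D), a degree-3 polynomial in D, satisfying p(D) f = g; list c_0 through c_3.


c_0 = -4, c_1 = -4, c_2 = -2, c_3 = -4

D^0 f = (1/2)x^6 - (3/4)x^2 + (7/3)x
D^1 f = 3x^5 - (3/2)x + 7/3
D^2 f = 15x^4 - 3/2
D^3 f = 60x^3
matching coefficients of g against c_0 f + c_1 Df + … from the top degree down determines the c_i
solution: c_0 = -4, c_1 = -4, c_2 = -2, c_3 = -4


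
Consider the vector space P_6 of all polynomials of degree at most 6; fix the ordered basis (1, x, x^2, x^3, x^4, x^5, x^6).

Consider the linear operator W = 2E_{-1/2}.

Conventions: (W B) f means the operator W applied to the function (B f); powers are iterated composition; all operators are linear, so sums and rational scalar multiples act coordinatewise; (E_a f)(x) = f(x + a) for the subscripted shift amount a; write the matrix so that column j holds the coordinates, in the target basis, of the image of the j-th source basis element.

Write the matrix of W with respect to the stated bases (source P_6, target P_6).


image of 1: 2
image of x: 2x - 1
image of x^2: 2x^2 - 2x + 1/2
image of x^3: 2x^3 - 3x^2 + (3/2)x - 1/4
image of x^4: 2x^4 - 4x^3 + 3x^2 - x + 1/8
image of x^5: 2x^5 - 5x^4 + 5x^3 - (5/2)x^2 + (5/8)x - 1/16
image of x^6: 2x^6 - 6x^5 + (15/2)x^4 - 5x^3 + (15/8)x^2 - (3/8)x + 1/32
each image's coordinates form column j of the matrix

the matrix is [[2, -1, 1/2, -1/4, 1/8, -1/16, 1/32]; [0, 2, -2, 3/2, -1, 5/8, -3/8]; [0, 0, 2, -3, 3, -5/2, 15/8]; [0, 0, 0, 2, -4, 5, -5]; [0, 0, 0, 0, 2, -5, 15/2]; [0, 0, 0, 0, 0, 2, -6]; [0, 0, 0, 0, 0, 0, 2]] (rows listed top to bottom)


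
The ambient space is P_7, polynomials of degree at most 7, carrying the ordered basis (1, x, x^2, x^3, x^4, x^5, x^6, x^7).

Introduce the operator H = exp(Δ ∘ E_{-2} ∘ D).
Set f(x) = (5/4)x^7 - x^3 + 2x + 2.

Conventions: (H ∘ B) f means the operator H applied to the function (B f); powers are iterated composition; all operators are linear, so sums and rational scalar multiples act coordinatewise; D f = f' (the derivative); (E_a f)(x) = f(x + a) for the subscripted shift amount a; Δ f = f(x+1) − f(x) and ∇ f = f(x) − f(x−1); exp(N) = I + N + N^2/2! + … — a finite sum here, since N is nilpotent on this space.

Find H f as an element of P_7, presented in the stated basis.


g(x) = (5/4)x^7 + (105/2)x^5 - (1575/4)x^4 + 1749x^3 - (26775/4)x^2 + 17111x - 80911/4

order-1 term: (105/2)x^5 - (1575/4)x^4 + 1225x^3 - (7875/4)x^2 + (3243/2)x - 2169/4
order-2 term: 525x^3 - 4725x^2 + (28875/2)x - 29925/2
order-3 term: 1050x - 4725
the series for exp(Δ ∘ E_{-2} ∘ D) f terminates at order 3
exp(Δ ∘ E_{-2} ∘ D) f = (5/4)x^7 + (105/2)x^5 - (1575/4)x^4 + 1749x^3 - (26775/4)x^2 + 17111x - 80911/4


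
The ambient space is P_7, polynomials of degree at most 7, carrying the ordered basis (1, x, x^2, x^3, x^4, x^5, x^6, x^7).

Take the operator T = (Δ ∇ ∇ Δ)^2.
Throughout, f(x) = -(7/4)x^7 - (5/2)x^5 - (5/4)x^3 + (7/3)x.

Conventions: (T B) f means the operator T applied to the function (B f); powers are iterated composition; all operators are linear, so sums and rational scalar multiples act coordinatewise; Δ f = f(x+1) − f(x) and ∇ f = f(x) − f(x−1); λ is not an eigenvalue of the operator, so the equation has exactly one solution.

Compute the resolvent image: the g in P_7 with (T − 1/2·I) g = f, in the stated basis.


write g with unknown coordinates in the stated basis and equate coefficients in (T − 1/2·I) g = f
solving from the highest basis element down gives g = (7/2)x^7 + 5x^5 + (5/2)x^3 - (14/3)x
check: T g = 0
so T g − 1/2·g = -(7/4)x^7 - (5/2)x^5 - (5/4)x^3 + (7/3)x = f ✓

g(x) = (7/2)x^7 + 5x^5 + (5/2)x^3 - (14/3)x


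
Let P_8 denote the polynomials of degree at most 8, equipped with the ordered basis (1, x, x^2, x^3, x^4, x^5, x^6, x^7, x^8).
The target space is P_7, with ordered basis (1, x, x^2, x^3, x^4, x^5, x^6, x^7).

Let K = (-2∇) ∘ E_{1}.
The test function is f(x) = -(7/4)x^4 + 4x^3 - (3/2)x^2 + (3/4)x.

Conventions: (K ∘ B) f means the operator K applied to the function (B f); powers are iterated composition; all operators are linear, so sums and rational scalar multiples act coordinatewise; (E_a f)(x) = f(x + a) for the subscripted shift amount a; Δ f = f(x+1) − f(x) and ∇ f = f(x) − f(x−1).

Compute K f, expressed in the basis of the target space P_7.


E_{1} f = -(7/4)x^4 - 3x^3 + (11/4)x + 3/2
∇ E_{1} f = -7x^3 + (3/2)x^2 + 2x + 3/2
(-2∇) E_{1} f = 14x^3 - 3x^2 - 4x - 3

the image equals g(x) = 14x^3 - 3x^2 - 4x - 3


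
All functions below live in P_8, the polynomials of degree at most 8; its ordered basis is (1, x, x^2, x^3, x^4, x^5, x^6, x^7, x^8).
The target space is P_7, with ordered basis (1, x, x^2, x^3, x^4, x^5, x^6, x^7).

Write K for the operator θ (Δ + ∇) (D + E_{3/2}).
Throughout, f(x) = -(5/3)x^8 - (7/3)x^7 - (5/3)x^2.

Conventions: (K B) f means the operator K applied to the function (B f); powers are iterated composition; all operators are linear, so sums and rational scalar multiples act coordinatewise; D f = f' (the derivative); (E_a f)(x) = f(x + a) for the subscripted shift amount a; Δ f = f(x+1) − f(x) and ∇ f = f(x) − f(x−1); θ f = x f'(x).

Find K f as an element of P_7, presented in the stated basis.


the image equals g(x) = -(560/3)x^7 - 2996x^6 - (29050/3)x^5 - (80990/3)x^4 - 38850x^3 - (133889/4)x^2 - (295871/24)x

D f = -(40/3)x^7 - (49/3)x^6 - (10/3)x
E_{3/2} f = -(5/3)x^8 - (67/3)x^7 - (259/2)x^6 - (1701/4)x^5 - (3465/4)x^4 - (17955/16)x^3 - (86911/96)x^2 - (26807/64)x - 22101/256
(D + E_{3/2}) f = -(5/3)x^8 - (107/3)x^7 - (875/6)x^6 - (1701/4)x^5 - (3465/4)x^4 - (17955/16)x^3 - (86911/96)x^2 - (81061/192)x - 22101/256
Δ (D + E_{3/2}) f = -(40/3)x^7 - (889/3)x^6 - (5152/3)x^5 - (22715/4)x^4 - (71855/6)x^3 - (758387/48)x^2 - (285755/24)x - 753479/192
∇ (D + E_{3/2}) f = -(40/3)x^7 - 203x^6 - (658/3)x^5 - (12845/12)x^4 - (5845/6)x^3 - (44947/48)x^2 - (843/2)x - 16555/192
(Δ + ∇) (D + E_{3/2}) f = -(80/3)x^7 - (1498/3)x^6 - (5810/3)x^5 - (40495/6)x^4 - 12950x^3 - (133889/8)x^2 - (295871/24)x - 128339/32
θ (Δ + ∇) (D + E_{3/2}) f = -(560/3)x^7 - 2996x^6 - (29050/3)x^5 - (80990/3)x^4 - 38850x^3 - (133889/4)x^2 - (295871/24)x


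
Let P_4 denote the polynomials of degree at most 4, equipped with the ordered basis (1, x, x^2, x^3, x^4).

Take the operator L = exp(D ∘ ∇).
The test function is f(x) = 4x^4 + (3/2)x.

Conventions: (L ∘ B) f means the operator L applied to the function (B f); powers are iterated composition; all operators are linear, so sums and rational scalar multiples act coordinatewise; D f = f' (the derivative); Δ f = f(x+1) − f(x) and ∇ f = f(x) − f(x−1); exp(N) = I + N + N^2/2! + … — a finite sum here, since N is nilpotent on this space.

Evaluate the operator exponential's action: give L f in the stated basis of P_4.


g(x) = 4x^4 + 48x^2 - (93/2)x + 64

order-1 term: 48x^2 - 48x + 16
order-2 term: 48
the series for exp(D ∘ ∇) f terminates at order 2
exp(D ∘ ∇) f = 4x^4 + 48x^2 - (93/2)x + 64


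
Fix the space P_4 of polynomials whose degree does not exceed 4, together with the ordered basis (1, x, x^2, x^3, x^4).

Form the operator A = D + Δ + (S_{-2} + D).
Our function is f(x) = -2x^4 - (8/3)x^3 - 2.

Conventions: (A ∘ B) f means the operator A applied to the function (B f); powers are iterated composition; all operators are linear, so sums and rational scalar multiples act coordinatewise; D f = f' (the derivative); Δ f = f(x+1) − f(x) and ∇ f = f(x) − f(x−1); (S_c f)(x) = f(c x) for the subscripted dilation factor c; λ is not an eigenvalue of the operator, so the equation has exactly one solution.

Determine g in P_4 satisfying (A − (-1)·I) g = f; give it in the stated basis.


the image equals g(x) = -(2/17)x^4 + (64/357)x^3 - (108/595)x^2 - (608/595)x + 1058/1785

write g with unknown coordinates in the stated basis and equate coefficients in (A − (-1)·I) g = f
solving from the highest basis element down gives g = -(2/17)x^4 + (64/357)x^3 - (108/595)x^2 - (608/595)x + 1058/1785
check: A g = -(32/17)x^4 - (1016/357)x^3 + (108/595)x^2 + (608/595)x - 4628/1785
so A g − (-1)·g = -2x^4 - (8/3)x^3 - 2 = f ✓


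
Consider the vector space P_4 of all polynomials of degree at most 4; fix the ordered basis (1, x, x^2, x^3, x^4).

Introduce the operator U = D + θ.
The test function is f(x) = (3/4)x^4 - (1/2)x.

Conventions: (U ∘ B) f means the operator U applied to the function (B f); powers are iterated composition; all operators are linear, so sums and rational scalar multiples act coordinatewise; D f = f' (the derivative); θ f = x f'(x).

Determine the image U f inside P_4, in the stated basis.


D f = 3x^3 - 1/2
θ f = 3x^4 - (1/2)x
(D + θ) f = 3x^4 + 3x^3 - (1/2)x - 1/2

g(x) = 3x^4 + 3x^3 - (1/2)x - 1/2


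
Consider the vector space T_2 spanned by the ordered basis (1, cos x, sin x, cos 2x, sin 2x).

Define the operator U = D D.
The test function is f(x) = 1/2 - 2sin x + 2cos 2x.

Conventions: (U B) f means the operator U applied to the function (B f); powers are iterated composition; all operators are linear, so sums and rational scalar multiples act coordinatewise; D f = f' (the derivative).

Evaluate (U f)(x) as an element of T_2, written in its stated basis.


D f = -2cos x - 4sin 2x
D D f = 2sin x - 8cos 2x

the result is g(x) = 2sin x - 8cos 2x


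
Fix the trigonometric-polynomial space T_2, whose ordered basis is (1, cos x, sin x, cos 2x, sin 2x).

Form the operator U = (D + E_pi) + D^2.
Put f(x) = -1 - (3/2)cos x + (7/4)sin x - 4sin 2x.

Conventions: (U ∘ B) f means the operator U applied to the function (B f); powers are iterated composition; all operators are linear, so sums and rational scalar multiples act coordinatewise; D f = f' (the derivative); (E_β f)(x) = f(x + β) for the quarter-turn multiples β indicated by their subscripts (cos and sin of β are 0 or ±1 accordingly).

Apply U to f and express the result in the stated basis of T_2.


the result is g(x) = -1 + (19/4)cos x - 2sin x - 8cos 2x + 12sin 2x

D f = (7/4)cos x + (3/2)sin x - 8cos 2x
E_pi f = -1 + (3/2)cos x - (7/4)sin x - 4sin 2x
(D + E_pi) f = -1 + (13/4)cos x - (1/4)sin x - 8cos 2x - 4sin 2x
D f = (7/4)cos x + (3/2)sin x - 8cos 2x
D D f = (3/2)cos x - (7/4)sin x + 16sin 2x
((D + E_pi) + D^2) f = -1 + (19/4)cos x - 2sin x - 8cos 2x + 12sin 2x


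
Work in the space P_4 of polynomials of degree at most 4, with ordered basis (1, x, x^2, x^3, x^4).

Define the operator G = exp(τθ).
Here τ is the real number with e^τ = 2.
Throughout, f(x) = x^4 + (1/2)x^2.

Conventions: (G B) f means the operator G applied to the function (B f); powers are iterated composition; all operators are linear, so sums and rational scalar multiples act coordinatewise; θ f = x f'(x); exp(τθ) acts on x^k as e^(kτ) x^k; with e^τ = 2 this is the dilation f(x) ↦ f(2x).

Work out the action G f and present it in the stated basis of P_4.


exp(τθ) x^k = e^(kτ) x^k; with e^τ = 2 this sends x^k to 2^k x^k
x^2 ↦ 4 x^2
x^4 ↦ 16 x^4
applying this coordinatewise to f: exp(τθ) f = 16x^4 + 2x^2

the result is g(x) = 16x^4 + 2x^2


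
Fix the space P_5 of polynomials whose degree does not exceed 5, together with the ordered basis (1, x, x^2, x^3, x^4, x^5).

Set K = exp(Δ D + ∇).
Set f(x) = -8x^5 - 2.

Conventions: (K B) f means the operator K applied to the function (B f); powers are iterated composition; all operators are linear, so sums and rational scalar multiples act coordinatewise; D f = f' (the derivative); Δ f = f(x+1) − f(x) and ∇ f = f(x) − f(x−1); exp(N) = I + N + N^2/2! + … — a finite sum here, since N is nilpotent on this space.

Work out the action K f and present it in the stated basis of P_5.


the image equals g(x) = -8x^5 - 40x^4 - 160x^3 - 640x^2 - 1160x - 1018

order-1 term: -40x^4 - 80x^3 - 320x^2 - 120x - 48
order-2 term: -80x^3 - 240x^2 - 760x - 440
order-3 term: -80x^2 - 240x - 440
order-4 term: -40x - 80
order-5 term: -8
the series for exp(Δ D + ∇) f terminates at order 5
exp(Δ D + ∇) f = -8x^5 - 40x^4 - 160x^3 - 640x^2 - 1160x - 1018


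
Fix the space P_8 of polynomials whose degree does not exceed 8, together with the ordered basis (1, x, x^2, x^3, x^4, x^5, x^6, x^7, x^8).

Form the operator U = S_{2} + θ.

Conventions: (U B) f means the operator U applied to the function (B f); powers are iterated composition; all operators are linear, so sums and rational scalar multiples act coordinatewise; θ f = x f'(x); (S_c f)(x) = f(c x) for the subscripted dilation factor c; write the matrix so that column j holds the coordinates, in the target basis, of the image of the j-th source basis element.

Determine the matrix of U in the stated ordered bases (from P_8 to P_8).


image of 1: 1
image of x: 3x
image of x^2: 6x^2
image of x^3: 11x^3
image of x^4: 20x^4
image of x^5: 37x^5
image of x^6: 70x^6
image of x^7: 135x^7
image of x^8: 264x^8
each image's coordinates form column j of the matrix

the matrix is [[1, 0, 0, 0, 0, 0, 0, 0, 0]; [0, 3, 0, 0, 0, 0, 0, 0, 0]; [0, 0, 6, 0, 0, 0, 0, 0, 0]; [0, 0, 0, 11, 0, 0, 0, 0, 0]; [0, 0, 0, 0, 20, 0, 0, 0, 0]; [0, 0, 0, 0, 0, 37, 0, 0, 0]; [0, 0, 0, 0, 0, 0, 70, 0, 0]; [0, 0, 0, 0, 0, 0, 0, 135, 0]; [0, 0, 0, 0, 0, 0, 0, 0, 264]] (rows listed top to bottom)


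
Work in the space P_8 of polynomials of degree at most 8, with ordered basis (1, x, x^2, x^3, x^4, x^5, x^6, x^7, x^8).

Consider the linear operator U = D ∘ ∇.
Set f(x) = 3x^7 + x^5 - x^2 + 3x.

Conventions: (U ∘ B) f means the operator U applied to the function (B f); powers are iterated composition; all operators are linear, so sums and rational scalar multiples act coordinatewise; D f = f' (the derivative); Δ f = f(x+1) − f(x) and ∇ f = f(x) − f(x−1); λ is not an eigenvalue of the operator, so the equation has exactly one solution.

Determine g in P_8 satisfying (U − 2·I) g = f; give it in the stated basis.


write g with unknown coordinates in the stated basis and equate coefficients in (U − 2·I) g = f
solving from the highest basis element down gives g = -(3/2)x^7 - 32x^5 + (315/4)x^4 - 425x^3 + (4127/4)x^2 - (4201/2)x + 1912
check: U g = -63x^5 + (315/2)x^4 - 850x^3 + (4125/2)x^2 - 4198x + 3824
so U g − 2·g = 3x^7 + x^5 - x^2 + 3x = f ✓

the image equals g(x) = -(3/2)x^7 - 32x^5 + (315/4)x^4 - 425x^3 + (4127/4)x^2 - (4201/2)x + 1912


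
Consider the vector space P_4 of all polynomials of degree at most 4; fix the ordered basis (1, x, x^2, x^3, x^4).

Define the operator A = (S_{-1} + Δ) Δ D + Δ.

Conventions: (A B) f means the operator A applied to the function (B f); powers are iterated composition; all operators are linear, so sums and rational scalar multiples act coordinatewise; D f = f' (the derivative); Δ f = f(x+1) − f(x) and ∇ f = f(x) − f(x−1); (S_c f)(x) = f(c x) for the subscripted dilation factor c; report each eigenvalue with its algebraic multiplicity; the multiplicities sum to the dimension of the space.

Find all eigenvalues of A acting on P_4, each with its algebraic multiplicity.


image of 1: 0
image of x: 1
image of x^2: 2x + 3
image of x^3: 3x^2 - 3x + 10
image of x^4: 4x^3 + 18x^2 + 16x + 29
the matrix is upper triangular; its diagonal is (0, 0, 0, 0, 0)
for a triangular matrix the eigenvalues are the diagonal entries, with algebraic multiplicity their repetition count

λ = 0 (multiplicity 5)


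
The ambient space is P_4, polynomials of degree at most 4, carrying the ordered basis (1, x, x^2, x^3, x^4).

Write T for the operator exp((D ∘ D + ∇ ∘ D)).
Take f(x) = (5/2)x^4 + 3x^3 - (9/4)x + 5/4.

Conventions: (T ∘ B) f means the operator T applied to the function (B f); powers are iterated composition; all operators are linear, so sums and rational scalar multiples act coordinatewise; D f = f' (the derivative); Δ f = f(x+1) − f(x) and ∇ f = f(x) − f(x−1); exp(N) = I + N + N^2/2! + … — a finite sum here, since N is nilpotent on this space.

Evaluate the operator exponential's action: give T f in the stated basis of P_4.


g(x) = (5/2)x^4 + 3x^3 + 60x^2 + (15/4)x + 489/4

order-1 term: 60x^2 + 6x + 1
order-2 term: 120
the series for exp((D ∘ D + ∇ ∘ D)) f terminates at order 2
exp((D ∘ D + ∇ ∘ D)) f = (5/2)x^4 + 3x^3 + 60x^2 + (15/4)x + 489/4


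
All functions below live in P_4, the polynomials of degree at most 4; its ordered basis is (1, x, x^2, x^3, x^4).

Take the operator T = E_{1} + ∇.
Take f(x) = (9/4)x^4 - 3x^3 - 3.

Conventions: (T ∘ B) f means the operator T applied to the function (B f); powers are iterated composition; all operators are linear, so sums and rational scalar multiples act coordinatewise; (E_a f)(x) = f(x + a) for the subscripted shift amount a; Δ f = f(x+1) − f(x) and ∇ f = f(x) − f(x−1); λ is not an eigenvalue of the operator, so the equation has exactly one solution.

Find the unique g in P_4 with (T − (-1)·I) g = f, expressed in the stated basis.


g(x) = (9/8)x^4 - 6x^3 + 18x^2 - (81/2)x + 45

write g with unknown coordinates in the stated basis and equate coefficients in (T − (-1)·I) g = f
solving from the highest basis element down gives g = (9/8)x^4 - 6x^3 + 18x^2 - (81/2)x + 45
check: T g = (9/8)x^4 + 3x^3 - 18x^2 + (81/2)x - 48
so T g − (-1)·g = (9/4)x^4 - 3x^3 - 3 = f ✓


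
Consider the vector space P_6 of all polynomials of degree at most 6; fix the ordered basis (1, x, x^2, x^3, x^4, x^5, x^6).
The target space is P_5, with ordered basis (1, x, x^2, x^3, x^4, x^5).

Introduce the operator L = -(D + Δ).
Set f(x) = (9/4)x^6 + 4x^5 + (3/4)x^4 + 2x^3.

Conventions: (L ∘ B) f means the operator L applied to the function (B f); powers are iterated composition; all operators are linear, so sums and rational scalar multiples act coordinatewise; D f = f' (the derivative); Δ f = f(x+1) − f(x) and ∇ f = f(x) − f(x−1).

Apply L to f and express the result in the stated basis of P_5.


the result is g(x) = -27x^5 - (295/4)x^4 - 91x^3 - (361/4)x^2 - (85/2)x - 9

D f = (27/2)x^5 + 20x^4 + 3x^3 + 6x^2
Δ f = (27/2)x^5 + (215/4)x^4 + 88x^3 + (337/4)x^2 + (85/2)x + 9
(D + Δ) f = 27x^5 + (295/4)x^4 + 91x^3 + (361/4)x^2 + (85/2)x + 9
(-(D + Δ)) f = -27x^5 - (295/4)x^4 - 91x^3 - (361/4)x^2 - (85/2)x - 9


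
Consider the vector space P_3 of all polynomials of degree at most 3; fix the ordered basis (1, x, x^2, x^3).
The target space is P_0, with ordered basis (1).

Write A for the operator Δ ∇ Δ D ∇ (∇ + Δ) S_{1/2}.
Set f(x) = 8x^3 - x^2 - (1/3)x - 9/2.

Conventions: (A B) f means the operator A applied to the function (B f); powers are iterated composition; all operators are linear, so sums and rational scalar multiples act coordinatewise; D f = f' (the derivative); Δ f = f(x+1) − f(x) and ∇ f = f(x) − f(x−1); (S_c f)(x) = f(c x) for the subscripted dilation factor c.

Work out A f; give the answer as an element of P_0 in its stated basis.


S_{1/2} f = x^3 - (1/4)x^2 - (1/6)x - 9/2
∇ S_{1/2} f = 3x^2 - (7/2)x + 13/12
Δ S_{1/2} f = 3x^2 + (5/2)x + 7/12
(∇ + Δ) S_{1/2} f = 6x^2 - x + 5/3
∇ (∇ + Δ) S_{1/2} f = 12x - 7
D ∇ (∇ + Δ) S_{1/2} f = 12
Δ D ∇ (∇ + Δ) S_{1/2} f = 0
∇ (Δ D ∇) (∇ + Δ) S_{1/2} f = 0
Δ ∇ (Δ D ∇) (∇ + Δ) S_{1/2} f = 0

the result is g(x) = 0


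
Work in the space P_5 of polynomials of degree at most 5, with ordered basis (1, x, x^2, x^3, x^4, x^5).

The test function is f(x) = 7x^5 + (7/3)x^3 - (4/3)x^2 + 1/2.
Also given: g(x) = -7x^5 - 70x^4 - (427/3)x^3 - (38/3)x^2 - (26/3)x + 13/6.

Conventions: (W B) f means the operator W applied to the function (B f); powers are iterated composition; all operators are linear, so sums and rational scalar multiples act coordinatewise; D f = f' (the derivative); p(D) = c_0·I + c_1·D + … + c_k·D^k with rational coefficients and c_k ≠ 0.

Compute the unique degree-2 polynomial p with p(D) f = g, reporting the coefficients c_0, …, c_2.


D^0 f = 7x^5 + (7/3)x^3 - (4/3)x^2 + 1/2
D^1 f = 35x^4 + 7x^2 - (8/3)x
D^2 f = 140x^3 + 14x - 8/3
matching coefficients of g against c_0 f + c_1 Df + … from the top degree down determines the c_i
solution: c_0 = -1, c_1 = -2, c_2 = -1

c_0 = -1, c_1 = -2, c_2 = -1


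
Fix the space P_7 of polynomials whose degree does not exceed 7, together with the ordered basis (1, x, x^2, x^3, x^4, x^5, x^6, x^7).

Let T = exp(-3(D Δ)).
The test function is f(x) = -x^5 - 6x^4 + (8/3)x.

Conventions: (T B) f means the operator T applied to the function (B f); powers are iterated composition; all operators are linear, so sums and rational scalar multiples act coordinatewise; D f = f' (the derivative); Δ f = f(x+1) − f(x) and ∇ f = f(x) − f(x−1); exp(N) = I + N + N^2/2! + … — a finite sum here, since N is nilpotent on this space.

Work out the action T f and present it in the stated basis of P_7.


order-1 term: 60x^3 + 306x^2 + 276x + 87
order-2 term: -540x - 1188
the series for exp(-3(D Δ)) f terminates at order 2
exp(-3(D Δ)) f = -x^5 - 6x^4 + 60x^3 + 306x^2 - (784/3)x - 1101

the result is g(x) = -x^5 - 6x^4 + 60x^3 + 306x^2 - (784/3)x - 1101


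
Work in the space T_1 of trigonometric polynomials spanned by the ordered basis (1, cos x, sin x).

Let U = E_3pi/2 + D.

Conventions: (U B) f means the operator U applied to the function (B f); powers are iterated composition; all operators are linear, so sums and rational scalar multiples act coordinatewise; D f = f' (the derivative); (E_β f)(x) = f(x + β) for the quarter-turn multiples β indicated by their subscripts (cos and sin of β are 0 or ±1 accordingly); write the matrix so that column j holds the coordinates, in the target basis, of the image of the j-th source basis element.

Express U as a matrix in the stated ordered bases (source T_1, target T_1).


the matrix is [[1, 0, 0]; [0, 0, 0]; [0, 0, 0]] (rows listed top to bottom)

image of 1: 1
image of cos x: 0
image of sin x: 0
each image's coordinates form column j of the matrix


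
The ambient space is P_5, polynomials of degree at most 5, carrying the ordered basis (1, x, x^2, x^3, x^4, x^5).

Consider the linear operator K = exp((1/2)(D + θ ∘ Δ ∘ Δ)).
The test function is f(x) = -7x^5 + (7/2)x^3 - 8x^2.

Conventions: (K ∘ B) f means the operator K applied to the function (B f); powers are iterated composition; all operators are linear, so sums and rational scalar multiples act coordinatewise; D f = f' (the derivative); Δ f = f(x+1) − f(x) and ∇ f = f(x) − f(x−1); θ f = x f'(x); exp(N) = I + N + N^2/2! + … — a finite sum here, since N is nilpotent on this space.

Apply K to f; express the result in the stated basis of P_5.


g(x) = -7x^5 - (35/2)x^4 - 224x^3 - 694x^2 - (15633/16)x - 5713/32

order-1 term: -(35/2)x^4 - 210x^3 - (1659/4)x^2 - (485/2)x
order-2 term: -(35/2)x^3 - (525/2)x^2 - (5019/8)x - 485/8
order-3 term: -(35/4)x^2 - 105x - 1673/16
order-4 term: -(35/16)x - 105/8
order-5 term: -7/32
the series for exp((1/2)(D + θ ∘ Δ ∘ Δ)) f terminates at order 5
exp((1/2)(D + θ ∘ Δ ∘ Δ)) f = -7x^5 - (35/2)x^4 - 224x^3 - 694x^2 - (15633/16)x - 5713/32


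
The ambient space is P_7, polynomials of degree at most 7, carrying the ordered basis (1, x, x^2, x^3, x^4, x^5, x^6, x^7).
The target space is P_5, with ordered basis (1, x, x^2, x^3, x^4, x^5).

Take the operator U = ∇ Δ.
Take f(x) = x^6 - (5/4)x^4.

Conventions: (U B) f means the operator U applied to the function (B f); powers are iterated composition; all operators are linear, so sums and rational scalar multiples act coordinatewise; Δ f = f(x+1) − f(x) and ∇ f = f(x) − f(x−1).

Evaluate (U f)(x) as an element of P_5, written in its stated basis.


Δ f = 6x^5 + 15x^4 + 15x^3 + (15/2)x^2 + x - 1/4
∇ Δ f = 30x^4 + 15x^2 - 1/2

g(x) = 30x^4 + 15x^2 - 1/2


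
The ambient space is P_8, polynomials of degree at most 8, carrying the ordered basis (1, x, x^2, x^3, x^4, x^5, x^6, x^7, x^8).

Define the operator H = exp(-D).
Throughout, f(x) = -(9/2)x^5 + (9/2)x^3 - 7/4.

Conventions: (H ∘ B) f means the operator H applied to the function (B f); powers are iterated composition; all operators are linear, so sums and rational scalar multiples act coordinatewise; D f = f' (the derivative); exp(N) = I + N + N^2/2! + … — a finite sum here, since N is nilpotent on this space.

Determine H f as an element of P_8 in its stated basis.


order-1 term: (45/2)x^4 - (27/2)x^2
order-2 term: -45x^3 + (27/2)x
order-3 term: 45x^2 - 9/2
order-4 term: -(45/2)x
order-5 term: 9/2
the series for exp(-D) f terminates at order 5
exp(-D) f = -(9/2)x^5 + (45/2)x^4 - (81/2)x^3 + (63/2)x^2 - 9x - 7/4

g(x) = -(9/2)x^5 + (45/2)x^4 - (81/2)x^3 + (63/2)x^2 - 9x - 7/4


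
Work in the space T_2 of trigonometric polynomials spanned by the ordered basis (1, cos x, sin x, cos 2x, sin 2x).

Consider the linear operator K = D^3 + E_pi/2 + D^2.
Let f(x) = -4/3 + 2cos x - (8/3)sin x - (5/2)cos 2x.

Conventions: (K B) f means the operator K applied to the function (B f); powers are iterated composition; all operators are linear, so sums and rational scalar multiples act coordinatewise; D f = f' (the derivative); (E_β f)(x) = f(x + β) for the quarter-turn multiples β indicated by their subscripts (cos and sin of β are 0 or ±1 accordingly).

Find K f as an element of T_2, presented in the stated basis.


D f = -(8/3)cos x - 2sin x + 5sin 2x
D D f = -2cos x + (8/3)sin x + 10cos 2x
D D D f = (8/3)cos x + 2sin x - 20sin 2x
E_pi/2 f = -4/3 - (8/3)cos x - 2sin x + (5/2)cos 2x
D f = -(8/3)cos x - 2sin x + 5sin 2x
D D f = -2cos x + (8/3)sin x + 10cos 2x
(D^3 + E_pi/2 + D^2) f = -4/3 - 2cos x + (8/3)sin x + (25/2)cos 2x - 20sin 2x

the image equals g(x) = -4/3 - 2cos x + (8/3)sin x + (25/2)cos 2x - 20sin 2x


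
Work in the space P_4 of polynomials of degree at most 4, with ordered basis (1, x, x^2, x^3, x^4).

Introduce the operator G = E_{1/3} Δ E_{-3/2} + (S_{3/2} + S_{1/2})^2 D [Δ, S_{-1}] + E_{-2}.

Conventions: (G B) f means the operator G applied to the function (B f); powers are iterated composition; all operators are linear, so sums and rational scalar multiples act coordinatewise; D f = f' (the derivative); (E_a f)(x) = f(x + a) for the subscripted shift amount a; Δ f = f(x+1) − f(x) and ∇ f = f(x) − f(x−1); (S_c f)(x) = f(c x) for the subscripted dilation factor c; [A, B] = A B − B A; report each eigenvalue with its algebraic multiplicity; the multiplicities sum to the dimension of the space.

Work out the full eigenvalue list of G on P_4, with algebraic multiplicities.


λ = 1 (multiplicity 5)

image of 1: 1
image of x: x - 1
image of x^2: x^2 - 2x + 56/3
image of x^3: x^3 - 3x^2 - 40x - 77/12
image of x^4: x^4 - 4x^3 + 166x^2 - (77/3)x + 1246/27
the matrix is upper triangular; its diagonal is (1, 1, 1, 1, 1)
for a triangular matrix the eigenvalues are the diagonal entries, with algebraic multiplicity their repetition count


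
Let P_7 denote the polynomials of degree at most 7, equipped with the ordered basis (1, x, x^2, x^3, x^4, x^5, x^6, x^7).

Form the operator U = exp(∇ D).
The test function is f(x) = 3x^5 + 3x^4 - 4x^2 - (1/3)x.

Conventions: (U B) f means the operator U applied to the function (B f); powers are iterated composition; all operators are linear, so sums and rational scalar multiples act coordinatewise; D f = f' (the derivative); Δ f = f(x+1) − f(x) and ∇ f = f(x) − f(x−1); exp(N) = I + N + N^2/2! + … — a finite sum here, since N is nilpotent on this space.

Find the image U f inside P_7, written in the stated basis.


order-1 term: 60x^3 - 54x^2 + 24x - 11
order-2 term: 180x - 144
the series for exp(∇ D) f terminates at order 2
exp(∇ D) f = 3x^5 + 3x^4 + 60x^3 - 58x^2 + (611/3)x - 155

g(x) = 3x^5 + 3x^4 + 60x^3 - 58x^2 + (611/3)x - 155


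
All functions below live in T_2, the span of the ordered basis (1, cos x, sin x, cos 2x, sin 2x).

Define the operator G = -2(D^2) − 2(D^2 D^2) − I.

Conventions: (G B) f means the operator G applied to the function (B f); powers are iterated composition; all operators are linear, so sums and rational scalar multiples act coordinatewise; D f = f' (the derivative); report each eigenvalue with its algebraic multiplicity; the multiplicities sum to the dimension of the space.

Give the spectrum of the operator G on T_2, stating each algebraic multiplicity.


λ = -25 (multiplicity 2), λ = -1 (multiplicity 3)

image of 1: -1
image of cos x: -cos x
image of sin x: -sin x
image of cos 2x: -25cos 2x
image of sin 2x: -25sin 2x
the matrix is diagonal; its diagonal is (-1, -1, -1, -25, -25)
for a triangular matrix the eigenvalues are the diagonal entries, with algebraic multiplicity their repetition count


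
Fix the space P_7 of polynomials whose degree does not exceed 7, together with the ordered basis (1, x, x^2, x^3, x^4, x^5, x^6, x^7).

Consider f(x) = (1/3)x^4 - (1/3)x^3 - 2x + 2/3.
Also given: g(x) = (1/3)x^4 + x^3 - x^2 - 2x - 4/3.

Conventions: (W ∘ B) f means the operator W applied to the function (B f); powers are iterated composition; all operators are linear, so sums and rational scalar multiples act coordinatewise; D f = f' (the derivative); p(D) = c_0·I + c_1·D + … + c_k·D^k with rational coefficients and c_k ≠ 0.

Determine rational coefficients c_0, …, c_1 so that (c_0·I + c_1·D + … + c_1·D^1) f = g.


c_0 = 1, c_1 = 1

D^0 f = (1/3)x^4 - (1/3)x^3 - 2x + 2/3
D^1 f = (4/3)x^3 - x^2 - 2
matching coefficients of g against c_0 f + c_1 Df + … from the top degree down determines the c_i
solution: c_0 = 1, c_1 = 1
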